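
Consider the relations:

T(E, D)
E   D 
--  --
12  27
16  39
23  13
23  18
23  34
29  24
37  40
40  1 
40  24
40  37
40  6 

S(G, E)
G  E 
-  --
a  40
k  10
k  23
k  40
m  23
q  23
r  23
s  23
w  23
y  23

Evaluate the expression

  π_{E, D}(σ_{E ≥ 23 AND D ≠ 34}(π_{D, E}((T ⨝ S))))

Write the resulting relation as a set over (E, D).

{(23, 13), (23, 18), (40, 1), (40, 24), (40, 37), (40, 6)}

Joining T and S on E yields {(23, 13, k), (23, 13, m), (23, 13, q), (23, 13, r), (23, 13, s), (23, 13, w), (23, 13, y), (23, 18, k), (23, 18, m), (23, 18, q), (23, 18, r), (23, 18, s), (23, 18, w), (23, 18, y), (23, 34, k), (23, 34, m), (23, 34, q), (23, 34, r), (23, 34, s), (23, 34, w), (23, 34, y), (40, 1, a), (40, 1, k), (40, 24, a), (40, 24, k), (40, 37, a), (40, 37, k), (40, 6, a), (40, 6, k)}.
π_{D, E} gives {(1, 40), (13, 23), (18, 23), (24, 40), (34, 23), (37, 40), (6, 40)} (22 duplicate(s) eliminated).
Selection E ≥ 23 AND D ≠ 34: {(1, 40), (13, 23), (18, 23), (24, 40), (37, 40), (6, 40)}
π_{E, D} gives {(23, 13), (23, 18), (40, 1), (40, 24), (40, 37), (40, 6)}.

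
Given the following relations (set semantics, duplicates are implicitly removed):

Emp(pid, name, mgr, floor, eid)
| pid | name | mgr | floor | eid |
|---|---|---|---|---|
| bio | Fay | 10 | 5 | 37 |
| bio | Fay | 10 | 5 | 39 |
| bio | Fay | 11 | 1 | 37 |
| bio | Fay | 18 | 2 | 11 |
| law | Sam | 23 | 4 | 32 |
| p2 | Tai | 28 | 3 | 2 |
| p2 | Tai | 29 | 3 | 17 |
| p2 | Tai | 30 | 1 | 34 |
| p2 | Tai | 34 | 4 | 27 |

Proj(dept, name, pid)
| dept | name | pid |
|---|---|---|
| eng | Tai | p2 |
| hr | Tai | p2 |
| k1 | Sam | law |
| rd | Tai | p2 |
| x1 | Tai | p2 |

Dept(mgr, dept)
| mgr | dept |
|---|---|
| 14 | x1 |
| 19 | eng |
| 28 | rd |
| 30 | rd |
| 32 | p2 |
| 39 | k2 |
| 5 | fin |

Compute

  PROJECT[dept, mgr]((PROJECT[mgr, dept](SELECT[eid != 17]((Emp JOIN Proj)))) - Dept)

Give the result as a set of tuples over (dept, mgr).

{(eng, 28), (eng, 30), (eng, 34), (hr, 28), (hr, 30), (hr, 34), (k1, 23), (rd, 34), (x1, 28), (x1, 30), (x1, 34)}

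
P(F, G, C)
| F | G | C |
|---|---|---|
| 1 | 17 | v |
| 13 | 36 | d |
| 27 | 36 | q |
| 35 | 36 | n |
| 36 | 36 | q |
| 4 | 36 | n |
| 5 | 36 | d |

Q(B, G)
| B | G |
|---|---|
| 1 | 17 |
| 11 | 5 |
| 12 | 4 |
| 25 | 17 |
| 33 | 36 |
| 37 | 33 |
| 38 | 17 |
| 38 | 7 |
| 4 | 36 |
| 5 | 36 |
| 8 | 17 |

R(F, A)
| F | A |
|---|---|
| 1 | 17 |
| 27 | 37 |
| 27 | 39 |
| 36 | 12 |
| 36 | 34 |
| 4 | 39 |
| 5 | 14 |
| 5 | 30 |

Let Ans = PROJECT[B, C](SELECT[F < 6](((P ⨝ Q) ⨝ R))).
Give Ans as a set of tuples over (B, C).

Natural join on G: {(1, 17, v, 1), (1, 17, v, 25), (1, 17, v, 38), (1, 17, v, 8), (13, 36, d, 33), (13, 36, d, 4), (13, 36, d, 5), (27, 36, q, 33), (27, 36, q, 4), (27, 36, q, 5), (35, 36, n, 33), (35, 36, n, 4), (35, 36, n, 5), (36, 36, q, 33), (36, 36, q, 4), (36, 36, q, 5), (4, 36, n, 33), (4, 36, n, 4), (4, 36, n, 5), (5, 36, d, 33), (5, 36, d, 4), (5, 36, d, 5)}
Natural join on F: {(1, 17, v, 1, 17), (1, 17, v, 25, 17), (1, 17, v, 38, 17), (1, 17, v, 8, 17), (27, 36, q, 33, 37), (27, 36, q, 33, 39), (27, 36, q, 4, 37), (27, 36, q, 4, 39), (27, 36, q, 5, 37), (27, 36, q, 5, 39), (36, 36, q, 33, 12), (36, 36, q, 33, 34), (36, 36, q, 4, 12), (36, 36, q, 4, 34), (36, 36, q, 5, 12), (36, 36, q, 5, 34), (4, 36, n, 33, 39), (4, 36, n, 4, 39), (4, 36, n, 5, 39), (5, 36, d, 33, 14), (5, 36, d, 33, 30), (5, 36, d, 4, 14), (5, 36, d, 4, 30), (5, 36, d, 5, 14), (5, 36, d, 5, 30)}
Filtering on F < 6 leaves {(1, 17, v, 1, 17), (1, 17, v, 25, 17), (1, 17, v, 38, 17), (1, 17, v, 8, 17), (4, 36, n, 33, 39), (4, 36, n, 4, 39), (4, 36, n, 5, 39), (5, 36, d, 33, 14), (5, 36, d, 33, 30), (5, 36, d, 4, 14), (5, 36, d, 4, 30), (5, 36, d, 5, 14), (5, 36, d, 5, 30)}.
π_{B, C} gives {(1, v), (25, v), (33, d), (33, n), (38, v), (4, d), (4, n), (5, d), (5, n), (8, v)} (3 duplicate(s) eliminated).

{(1, v), (25, v), (33, d), (33, n), (38, v), (4, d), (4, n), (5, d), (5, n), (8, v)}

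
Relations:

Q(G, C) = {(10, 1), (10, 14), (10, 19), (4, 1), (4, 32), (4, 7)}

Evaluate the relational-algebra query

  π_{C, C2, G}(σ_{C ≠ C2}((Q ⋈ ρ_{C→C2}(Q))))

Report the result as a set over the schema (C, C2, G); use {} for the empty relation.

ρ[C→C2]: schema becomes (G, C2); tuples unchanged.
Joining Q and ρ_{C→C2}(Q) on G yields {(10, 1, 1), (10, 1, 14), (10, 1, 19), (10, 14, 1), (10, 14, 14), (10, 14, 19), (10, 19, 1), (10, 19, 14), (10, 19, 19), (4, 1, 1), (4, 1, 32), (4, 1, 7), (4, 32, 1), (4, 32, 32), (4, 32, 7), (4, 7, 1), (4, 7, 32), (4, 7, 7)}.
σ[C ≠ C2]: keep tuples satisfying C ≠ C2 → {(10, 1, 14), (10, 1, 19), (10, 14, 1), (10, 14, 19), (10, 19, 1), (10, 19, 14), (4, 1, 32), (4, 1, 7), (4, 32, 1), (4, 32, 7), (4, 7, 1), (4, 7, 32)}
Projecting to C, C2, G: {(1, 14, 10), (1, 19, 10), (1, 32, 4), (1, 7, 4), (14, 1, 10), (14, 19, 10), (19, 1, 10), (19, 14, 10), (32, 1, 4), (32, 7, 4), (7, 1, 4), (7, 32, 4)}

{(1, 14, 10), (1, 19, 10), (1, 32, 4), (1, 7, 4), (14, 1, 10), (14, 19, 10), (19, 1, 10), (19, 14, 10), (32, 1, 4), (32, 7, 4), (7, 1, 4), (7, 32, 4)}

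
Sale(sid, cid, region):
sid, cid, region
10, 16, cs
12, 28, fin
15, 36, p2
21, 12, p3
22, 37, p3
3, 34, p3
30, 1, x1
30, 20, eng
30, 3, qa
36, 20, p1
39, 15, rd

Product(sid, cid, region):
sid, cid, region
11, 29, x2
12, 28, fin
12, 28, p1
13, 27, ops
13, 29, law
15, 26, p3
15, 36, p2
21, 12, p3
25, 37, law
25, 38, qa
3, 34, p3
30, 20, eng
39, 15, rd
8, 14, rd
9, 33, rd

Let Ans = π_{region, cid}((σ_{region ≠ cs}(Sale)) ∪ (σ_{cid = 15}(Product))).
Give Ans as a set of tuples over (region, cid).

Filtering on region ≠ cs leaves {(12, 28, fin), (15, 36, p2), (21, 12, p3), (22, 37, p3), (3, 34, p3), (30, 1, x1), (30, 20, eng), (30, 3, qa), (36, 20, p1), (39, 15, rd)}.
Filtering on cid = 15 leaves {(39, 15, rd)}.
Set union of the two operands is {(12, 28, fin), (15, 36, p2), (21, 12, p3), (22, 37, p3), (3, 34, p3), (30, 1, x1), (30, 20, eng), (30, 3, qa), (36, 20, p1), (39, 15, rd)}.
π_{region, cid} gives {(eng, 20), (fin, 28), (p1, 20), (p2, 36), (p3, 12), (p3, 34), (p3, 37), (qa, 3), (rd, 15), (x1, 1)}.

{(eng, 20), (fin, 28), (p1, 20), (p2, 36), (p3, 12), (p3, 34), (p3, 37), (qa, 3), (rd, 15), (x1, 1)}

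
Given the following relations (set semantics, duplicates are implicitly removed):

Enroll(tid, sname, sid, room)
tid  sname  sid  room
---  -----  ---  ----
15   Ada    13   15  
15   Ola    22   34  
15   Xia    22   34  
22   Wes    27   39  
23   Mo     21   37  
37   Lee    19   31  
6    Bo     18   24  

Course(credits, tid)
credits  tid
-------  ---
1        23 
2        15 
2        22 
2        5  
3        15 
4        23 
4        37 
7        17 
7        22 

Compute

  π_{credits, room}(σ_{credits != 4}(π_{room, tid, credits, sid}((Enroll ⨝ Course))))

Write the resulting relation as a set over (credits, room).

{(1, 37), (2, 15), (2, 34), (2, 39), (3, 15), (3, 34), (7, 39)}

Joining Enroll and Course on tid yields {(15, Ada, 13, 15, 2), (15, Ada, 13, 15, 3), (15, Ola, 22, 34, 2), (15, Ola, 22, 34, 3), (15, Xia, 22, 34, 2), (15, Xia, 22, 34, 3), (22, Wes, 27, 39, 2), (22, Wes, 27, 39, 7), (23, Mo, 21, 37, 1), (23, Mo, 21, 37, 4), (37, Lee, 19, 31, 4)}.
π_{room, tid, credits, sid} gives {(15, 15, 2, 13), (15, 15, 3, 13), (31, 37, 4, 19), (34, 15, 2, 22), (34, 15, 3, 22), (37, 23, 1, 21), (37, 23, 4, 21), (39, 22, 2, 27), (39, 22, 7, 27)} (2 duplicate(s) eliminated).
σ[credits != 4]: keep tuples satisfying credits != 4 → {(15, 15, 2, 13), (15, 15, 3, 13), (34, 15, 2, 22), (34, 15, 3, 22), (37, 23, 1, 21), (39, 22, 2, 27), (39, 22, 7, 27)}
π_{credits, room} gives {(1, 37), (2, 15), (2, 34), (2, 39), (3, 15), (3, 34), (7, 39)}.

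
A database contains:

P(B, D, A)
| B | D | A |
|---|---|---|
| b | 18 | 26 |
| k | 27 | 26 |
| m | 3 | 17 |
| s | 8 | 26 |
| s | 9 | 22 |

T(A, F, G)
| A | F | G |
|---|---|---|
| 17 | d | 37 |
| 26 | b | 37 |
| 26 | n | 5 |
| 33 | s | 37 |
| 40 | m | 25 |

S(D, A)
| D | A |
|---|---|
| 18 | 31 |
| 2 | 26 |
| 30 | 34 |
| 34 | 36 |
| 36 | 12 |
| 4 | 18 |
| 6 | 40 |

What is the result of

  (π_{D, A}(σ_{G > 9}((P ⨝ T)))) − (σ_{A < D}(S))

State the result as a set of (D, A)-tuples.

{(18, 26), (27, 26), (3, 17), (8, 26)}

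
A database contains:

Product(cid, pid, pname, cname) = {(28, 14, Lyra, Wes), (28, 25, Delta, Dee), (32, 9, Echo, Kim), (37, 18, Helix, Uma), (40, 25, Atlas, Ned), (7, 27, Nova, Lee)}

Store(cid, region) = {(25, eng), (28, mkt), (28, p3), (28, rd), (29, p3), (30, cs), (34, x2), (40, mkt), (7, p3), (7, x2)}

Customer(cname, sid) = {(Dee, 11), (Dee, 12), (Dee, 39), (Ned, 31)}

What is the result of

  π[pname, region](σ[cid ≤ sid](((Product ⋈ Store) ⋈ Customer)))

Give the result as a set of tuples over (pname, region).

Joining Product and Store on cid yields {(28, 14, Lyra, Wes, mkt), (28, 14, Lyra, Wes, p3), (28, 14, Lyra, Wes, rd), (28, 25, Delta, Dee, mkt), (28, 25, Delta, Dee, p3), (28, 25, Delta, Dee, rd), (40, 25, Atlas, Ned, mkt), (7, 27, Nova, Lee, p3), (7, 27, Nova, Lee, x2)}.
Joining (Product ⋈ Store) and Customer on cname yields {(28, 25, Delta, Dee, mkt, 11), (28, 25, Delta, Dee, mkt, 12), (28, 25, Delta, Dee, mkt, 39), (28, 25, Delta, Dee, p3, 11), (28, 25, Delta, Dee, p3, 12), (28, 25, Delta, Dee, p3, 39), (28, 25, Delta, Dee, rd, 11), (28, 25, Delta, Dee, rd, 12), (28, 25, Delta, Dee, rd, 39), (40, 25, Atlas, Ned, mkt, 31)}.
Apply σ_{cid ≤ sid}; surviving tuples: {(28, 25, Delta, Dee, mkt, 39), (28, 25, Delta, Dee, p3, 39), (28, 25, Delta, Dee, rd, 39)}
Projecting to pname, region: {(Delta, mkt), (Delta, p3), (Delta, rd)}

{(Delta, mkt), (Delta, p3), (Delta, rd)}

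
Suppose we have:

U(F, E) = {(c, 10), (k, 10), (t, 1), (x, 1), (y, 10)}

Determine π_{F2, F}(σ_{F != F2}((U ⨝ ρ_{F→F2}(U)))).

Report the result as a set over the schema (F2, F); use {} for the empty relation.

ρ[F→F2]: schema becomes (F2, E); tuples unchanged.
Joining U and ρ_{F→F2}(U) on E yields {(c, 10, c), (c, 10, k), (c, 10, y), (k, 10, c), (k, 10, k), (k, 10, y), (t, 1, t), (t, 1, x), (x, 1, t), (x, 1, x), (y, 10, c), (y, 10, k), (y, 10, y)}.
σ[F != F2]: keep tuples satisfying F != F2 → {(c, 10, k), (c, 10, y), (k, 10, c), (k, 10, y), (t, 1, x), (x, 1, t), (y, 10, c), (y, 10, k)}
Keep only column(s) F2, F: {(c, k), (c, y), (k, c), (k, y), (t, x), (x, t), (y, c), (y, k)}

{(c, k), (c, y), (k, c), (k, y), (t, x), (x, t), (y, c), (y, k)}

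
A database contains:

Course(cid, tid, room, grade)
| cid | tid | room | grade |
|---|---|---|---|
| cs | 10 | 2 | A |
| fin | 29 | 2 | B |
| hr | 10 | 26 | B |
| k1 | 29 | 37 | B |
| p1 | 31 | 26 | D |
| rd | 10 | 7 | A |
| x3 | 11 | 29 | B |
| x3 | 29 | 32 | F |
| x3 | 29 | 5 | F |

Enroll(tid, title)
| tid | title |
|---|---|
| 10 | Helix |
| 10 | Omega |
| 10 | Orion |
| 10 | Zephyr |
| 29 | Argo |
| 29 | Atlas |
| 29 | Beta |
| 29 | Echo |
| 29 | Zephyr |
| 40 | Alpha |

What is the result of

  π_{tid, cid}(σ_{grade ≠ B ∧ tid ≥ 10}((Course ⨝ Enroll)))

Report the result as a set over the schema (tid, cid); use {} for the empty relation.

Course ⋈ Enroll (natural join on tid): {(cs, 10, 2, A, Helix), (cs, 10, 2, A, Omega), (cs, 10, 2, A, Orion), (cs, 10, 2, A, Zephyr), (fin, 29, 2, B, Argo), (fin, 29, 2, B, Atlas), (fin, 29, 2, B, Beta), (fin, 29, 2, B, Echo), (fin, 29, 2, B, Zephyr), (hr, 10, 26, B, Helix), (hr, 10, 26, B, Omega), (hr, 10, 26, B, Orion), (hr, 10, 26, B, Zephyr), (k1, 29, 37, B, Argo), (k1, 29, 37, B, Atlas), (k1, 29, 37, B, Beta), (k1, 29, 37, B, Echo), (k1, 29, 37, B, Zephyr), (rd, 10, 7, A, Helix), (rd, 10, 7, A, Omega), (rd, 10, 7, A, Orion), (rd, 10, 7, A, Zephyr), (x3, 29, 32, F, Argo), (x3, 29, 32, F, Atlas), (x3, 29, 32, F, Beta), (x3, 29, 32, F, Echo), (x3, 29, 32, F, Zephyr), (x3, 29, 5, F, Argo), (x3, 29, 5, F, Atlas), (x3, 29, 5, F, Beta), (x3, 29, 5, F, Echo), (x3, 29, 5, F, Zephyr)}
Selection grade ≠ B ∧ tid ≥ 10: {(cs, 10, 2, A, Helix), (cs, 10, 2, A, Omega), (cs, 10, 2, A, Orion), (cs, 10, 2, A, Zephyr), (rd, 10, 7, A, Helix), (rd, 10, 7, A, Omega), (rd, 10, 7, A, Orion), (rd, 10, 7, A, Zephyr), (x3, 29, 32, F, Argo), (x3, 29, 32, F, Atlas), (x3, 29, 32, F, Beta), (x3, 29, 32, F, Echo), (x3, 29, 32, F, Zephyr), (x3, 29, 5, F, Argo), (x3, 29, 5, F, Atlas), (x3, 29, 5, F, Beta), (x3, 29, 5, F, Echo), (x3, 29, 5, F, Zephyr)}
Keep only column(s) tid, cid (15 duplicate(s) eliminated): {(10, cs), (10, rd), (29, x3)}

{(10, cs), (10, rd), (29, x3)}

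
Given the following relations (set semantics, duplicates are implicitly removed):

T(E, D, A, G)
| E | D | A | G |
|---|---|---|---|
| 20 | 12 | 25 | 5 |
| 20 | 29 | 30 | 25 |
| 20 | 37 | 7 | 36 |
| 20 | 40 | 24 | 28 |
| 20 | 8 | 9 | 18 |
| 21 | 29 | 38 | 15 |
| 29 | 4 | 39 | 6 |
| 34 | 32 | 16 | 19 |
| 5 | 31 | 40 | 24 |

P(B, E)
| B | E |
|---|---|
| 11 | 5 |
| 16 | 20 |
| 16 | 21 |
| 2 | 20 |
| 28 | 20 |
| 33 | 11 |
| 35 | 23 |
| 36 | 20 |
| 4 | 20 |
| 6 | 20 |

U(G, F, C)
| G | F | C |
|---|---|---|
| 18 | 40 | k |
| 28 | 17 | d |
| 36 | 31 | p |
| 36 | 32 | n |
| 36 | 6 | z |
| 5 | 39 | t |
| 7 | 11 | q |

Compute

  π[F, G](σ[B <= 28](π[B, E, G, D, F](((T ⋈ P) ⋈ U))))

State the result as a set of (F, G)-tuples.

{(17, 28), (31, 36), (32, 36), (39, 5), (40, 18), (6, 36)}

Joining T and P on E yields {(20, 12, 25, 5, 16), (20, 12, 25, 5, 2), (20, 12, 25, 5, 28), (20, 12, 25, 5, 36), (20, 12, 25, 5, 4), (20, 12, 25, 5, 6), (20, 29, 30, 25, 16), (20, 29, 30, 25, 2), (20, 29, 30, 25, 28), (20, 29, 30, 25, 36), (20, 29, 30, 25, 4), (20, 29, 30, 25, 6), (20, 37, 7, 36, 16), (20, 37, 7, 36, 2), (20, 37, 7, 36, 28), (20, 37, 7, 36, 36), (20, 37, 7, 36, 4), (20, 37, 7, 36, 6), (20, 40, 24, 28, 16), (20, 40, 24, 28, 2), (20, 40, 24, 28, 28), (20, 40, 24, 28, 36), (20, 40, 24, 28, 4), (20, 40, 24, 28, 6), (20, 8, 9, 18, 16), (20, 8, 9, 18, 2), (20, 8, 9, 18, 28), (20, 8, 9, 18, 36), (20, 8, 9, 18, 4), (20, 8, 9, 18, 6), (21, 29, 38, 15, 16), (5, 31, 40, 24, 11)}.
Joining (T ⋈ P) and U on G yields {(20, 12, 25, 5, 16, 39, t), (20, 12, 25, 5, 2, 39, t), (20, 12, 25, 5, 28, 39, t), (20, 12, 25, 5, 36, 39, t), (20, 12, 25, 5, 4, 39, t), (20, 12, 25, 5, 6, 39, t), (20, 37, 7, 36, 16, 31, p), (20, 37, 7, 36, 16, 32, n), (20, 37, 7, 36, 16, 6, z), (20, 37, 7, 36, 2, 31, p), (20, 37, 7, 36, 2, 32, n), (20, 37, 7, 36, 2, 6, z), (20, 37, 7, 36, 28, 31, p), (20, 37, 7, 36, 28, 32, n), (20, 37, 7, 36, 28, 6, z), (20, 37, 7, 36, 36, 31, p), (20, 37, 7, 36, 36, 32, n), (20, 37, 7, 36, 36, 6, z), (20, 37, 7, 36, 4, 31, p), (20, 37, 7, 36, 4, 32, n), (20, 37, 7, 36, 4, 6, z), (20, 37, 7, 36, 6, 31, p), (20, 37, 7, 36, 6, 32, n), (20, 37, 7, 36, 6, 6, z), (20, 40, 24, 28, 16, 17, d), (20, 40, 24, 28, 2, 17, d), (20, 40, 24, 28, 28, 17, d), (20, 40, 24, 28, 36, 17, d), (20, 40, 24, 28, 4, 17, d), (20, 40, 24, 28, 6, 17, d), (20, 8, 9, 18, 16, 40, k), (20, 8, 9, 18, 2, 40, k), (20, 8, 9, 18, 28, 40, k), (20, 8, 9, 18, 36, 40, k), (20, 8, 9, 18, 4, 40, k), (20, 8, 9, 18, 6, 40, k)}.
π_{B, E, G, D, F} gives {(16, 20, 18, 8, 40), (16, 20, 28, 40, 17), (16, 20, 36, 37, 31), (16, 20, 36, 37, 32), (16, 20, 36, 37, 6), (16, 20, 5, 12, 39), (2, 20, 18, 8, 40), (2, 20, 28, 40, 17), (2, 20, 36, 37, 31), (2, 20, 36, 37, 32), (2, 20, 36, 37, 6), (2, 20, 5, 12, 39), (28, 20, 18, 8, 40), (28, 20, 28, 40, 17), (28, 20, 36, 37, 31), (28, 20, 36, 37, 32), (28, 20, 36, 37, 6), (28, 20, 5, 12, 39), (36, 20, 18, 8, 40), (36, 20, 28, 40, 17), (36, 20, 36, 37, 31), (36, 20, 36, 37, 32), (36, 20, 36, 37, 6), (36, 20, 5, 12, 39), (4, 20, 18, 8, 40), (4, 20, 28, 40, 17), (4, 20, 36, 37, 31), (4, 20, 36, 37, 32), (4, 20, 36, 37, 6), (4, 20, 5, 12, 39), (6, 20, 18, 8, 40), (6, 20, 28, 40, 17), (6, 20, 36, 37, 31), (6, 20, 36, 37, 32), (6, 20, 36, 37, 6), (6, 20, 5, 12, 39)}.
Apply σ_{B <= 28}; surviving tuples: {(16, 20, 18, 8, 40), (16, 20, 28, 40, 17), (16, 20, 36, 37, 31), (16, 20, 36, 37, 32), (16, 20, 36, 37, 6), (16, 20, 5, 12, 39), (2, 20, 18, 8, 40), (2, 20, 28, 40, 17), (2, 20, 36, 37, 31), (2, 20, 36, 37, 32), (2, 20, 36, 37, 6), (2, 20, 5, 12, 39), (28, 20, 18, 8, 40), (28, 20, 28, 40, 17), (28, 20, 36, 37, 31), (28, 20, 36, 37, 32), (28, 20, 36, 37, 6), (28, 20, 5, 12, 39), (4, 20, 18, 8, 40), (4, 20, 28, 40, 17), (4, 20, 36, 37, 31), (4, 20, 36, 37, 32), (4, 20, 36, 37, 6), (4, 20, 5, 12, 39), (6, 20, 18, 8, 40), (6, 20, 28, 40, 17), (6, 20, 36, 37, 31), (6, 20, 36, 37, 32), (6, 20, 36, 37, 6), (6, 20, 5, 12, 39)}
π_{F, G} gives {(17, 28), (31, 36), (32, 36), (39, 5), (40, 18), (6, 36)} (24 duplicate(s) eliminated).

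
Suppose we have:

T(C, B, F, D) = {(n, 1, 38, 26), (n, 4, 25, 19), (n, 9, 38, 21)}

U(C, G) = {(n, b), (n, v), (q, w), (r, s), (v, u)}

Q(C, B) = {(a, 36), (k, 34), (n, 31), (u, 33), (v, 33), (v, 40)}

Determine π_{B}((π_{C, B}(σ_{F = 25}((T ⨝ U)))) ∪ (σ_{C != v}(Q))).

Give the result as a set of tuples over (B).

{31, 33, 34, 36, 4}

Joining T and U on C yields {(n, 1, 38, 26, b), (n, 1, 38, 26, v), (n, 4, 25, 19, b), (n, 4, 25, 19, v), (n, 9, 38, 21, b), (n, 9, 38, 21, v)}.
σ[F = 25]: keep tuples satisfying F = 25 → {(n, 4, 25, 19, b), (n, 4, 25, 19, v)}
Projecting to C, B (1 duplicate(s) eliminated): {(n, 4)}
σ[C != v]: keep tuples satisfying C != v → {(a, 36), (k, 34), (n, 31), (u, 33)}
Set union of the two operands is {(a, 36), (k, 34), (n, 31), (n, 4), (u, 33)}.
Projecting to B: {31, 33, 34, 36, 4}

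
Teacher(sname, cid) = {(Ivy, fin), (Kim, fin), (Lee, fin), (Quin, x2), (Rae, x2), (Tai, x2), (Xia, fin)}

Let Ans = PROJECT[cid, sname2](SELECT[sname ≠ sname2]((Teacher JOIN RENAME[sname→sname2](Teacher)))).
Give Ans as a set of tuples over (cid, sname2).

{(fin, Ivy), (fin, Kim), (fin, Lee), (fin, Xia), (x2, Quin), (x2, Rae), (x2, Tai)}

ρ[sname→sname2]: schema becomes (sname2, cid); tuples unchanged.
Natural join on cid: {(Ivy, fin, Ivy), (Ivy, fin, Kim), (Ivy, fin, Lee), (Ivy, fin, Xia), (Kim, fin, Ivy), (Kim, fin, Kim), (Kim, fin, Lee), (Kim, fin, Xia), (Lee, fin, Ivy), (Lee, fin, Kim), (Lee, fin, Lee), (Lee, fin, Xia), (Quin, x2, Quin), (Quin, x2, Rae), (Quin, x2, Tai), (Rae, x2, Quin), (Rae, x2, Rae), (Rae, x2, Tai), (Tai, x2, Quin), (Tai, x2, Rae), (Tai, x2, Tai), (Xia, fin, Ivy), (Xia, fin, Kim), (Xia, fin, Lee), (Xia, fin, Xia)}
Filtering on sname ≠ sname2 leaves {(Ivy, fin, Kim), (Ivy, fin, Lee), (Ivy, fin, Xia), (Kim, fin, Ivy), (Kim, fin, Lee), (Kim, fin, Xia), (Lee, fin, Ivy), (Lee, fin, Kim), (Lee, fin, Xia), (Quin, x2, Rae), (Quin, x2, Tai), (Rae, x2, Quin), (Rae, x2, Tai), (Tai, x2, Quin), (Tai, x2, Rae), (Xia, fin, Ivy), (Xia, fin, Kim), (Xia, fin, Lee)}.
π[cid, sname2]: project onto (cid, sname2) (11 duplicate(s) eliminated) → {(fin, Ivy), (fin, Kim), (fin, Lee), (fin, Xia), (x2, Quin), (x2, Rae), (x2, Tai)}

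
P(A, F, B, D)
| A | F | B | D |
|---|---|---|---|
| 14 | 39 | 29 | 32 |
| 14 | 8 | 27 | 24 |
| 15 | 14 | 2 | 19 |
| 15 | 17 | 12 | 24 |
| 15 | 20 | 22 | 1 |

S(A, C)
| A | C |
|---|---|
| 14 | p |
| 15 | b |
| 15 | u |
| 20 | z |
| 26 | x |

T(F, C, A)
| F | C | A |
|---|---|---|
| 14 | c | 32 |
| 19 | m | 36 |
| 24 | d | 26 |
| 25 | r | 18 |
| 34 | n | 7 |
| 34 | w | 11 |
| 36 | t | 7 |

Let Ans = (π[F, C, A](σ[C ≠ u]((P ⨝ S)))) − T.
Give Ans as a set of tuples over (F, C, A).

Natural join on A: {(14, 39, 29, 32, p), (14, 8, 27, 24, p), (15, 14, 2, 19, b), (15, 14, 2, 19, u), (15, 17, 12, 24, b), (15, 17, 12, 24, u), (15, 20, 22, 1, b), (15, 20, 22, 1, u)}
Apply σ_{C ≠ u}; surviving tuples: {(14, 39, 29, 32, p), (14, 8, 27, 24, p), (15, 14, 2, 19, b), (15, 17, 12, 24, b), (15, 20, 22, 1, b)}
π_{F, C, A} gives {(14, b, 15), (17, b, 15), (20, b, 15), (39, p, 14), (8, p, 14)}.
Taking the difference: {(14, b, 15), (17, b, 15), (20, b, 15), (39, p, 14), (8, p, 14)}

{(14, b, 15), (17, b, 15), (20, b, 15), (39, p, 14), (8, p, 14)}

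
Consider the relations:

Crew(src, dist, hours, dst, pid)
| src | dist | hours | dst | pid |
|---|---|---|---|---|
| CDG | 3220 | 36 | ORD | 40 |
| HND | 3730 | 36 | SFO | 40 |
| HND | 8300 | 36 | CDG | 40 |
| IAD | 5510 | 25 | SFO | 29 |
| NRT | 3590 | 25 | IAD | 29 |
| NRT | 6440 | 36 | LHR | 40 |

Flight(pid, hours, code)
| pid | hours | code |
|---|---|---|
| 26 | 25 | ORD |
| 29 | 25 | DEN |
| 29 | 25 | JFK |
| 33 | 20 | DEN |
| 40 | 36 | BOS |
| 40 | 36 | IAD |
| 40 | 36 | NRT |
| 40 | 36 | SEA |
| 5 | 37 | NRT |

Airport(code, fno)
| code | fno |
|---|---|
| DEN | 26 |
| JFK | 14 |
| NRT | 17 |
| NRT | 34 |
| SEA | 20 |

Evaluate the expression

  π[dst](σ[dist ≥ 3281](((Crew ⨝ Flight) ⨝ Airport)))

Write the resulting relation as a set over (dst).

{CDG, IAD, LHR, SFO}

Crew ⋈ Flight (natural join on hours, pid): {(CDG, 3220, 36, ORD, 40, BOS), (CDG, 3220, 36, ORD, 40, IAD), (CDG, 3220, 36, ORD, 40, NRT), (CDG, 3220, 36, ORD, 40, SEA), (HND, 3730, 36, SFO, 40, BOS), (HND, 3730, 36, SFO, 40, IAD), (HND, 3730, 36, SFO, 40, NRT), (HND, 3730, 36, SFO, 40, SEA), (HND, 8300, 36, CDG, 40, BOS), (HND, 8300, 36, CDG, 40, IAD), (HND, 8300, 36, CDG, 40, NRT), (HND, 8300, 36, CDG, 40, SEA), (IAD, 5510, 25, SFO, 29, DEN), (IAD, 5510, 25, SFO, 29, JFK), (NRT, 3590, 25, IAD, 29, DEN), (NRT, 3590, 25, IAD, 29, JFK), (NRT, 6440, 36, LHR, 40, BOS), (NRT, 6440, 36, LHR, 40, IAD), (NRT, 6440, 36, LHR, 40, NRT), (NRT, 6440, 36, LHR, 40, SEA)}
(Crew ⨝ Flight) ⋈ Airport (natural join on code): {(CDG, 3220, 36, ORD, 40, NRT, 17), (CDG, 3220, 36, ORD, 40, NRT, 34), (CDG, 3220, 36, ORD, 40, SEA, 20), (HND, 3730, 36, SFO, 40, NRT, 17), (HND, 3730, 36, SFO, 40, NRT, 34), (HND, 3730, 36, SFO, 40, SEA, 20), (HND, 8300, 36, CDG, 40, NRT, 17), (HND, 8300, 36, CDG, 40, NRT, 34), (HND, 8300, 36, CDG, 40, SEA, 20), (IAD, 5510, 25, SFO, 29, DEN, 26), (IAD, 5510, 25, SFO, 29, JFK, 14), (NRT, 3590, 25, IAD, 29, DEN, 26), (NRT, 3590, 25, IAD, 29, JFK, 14), (NRT, 6440, 36, LHR, 40, NRT, 17), (NRT, 6440, 36, LHR, 40, NRT, 34), (NRT, 6440, 36, LHR, 40, SEA, 20)}
Apply σ_{dist ≥ 3281}; surviving tuples: {(HND, 3730, 36, SFO, 40, NRT, 17), (HND, 3730, 36, SFO, 40, NRT, 34), (HND, 3730, 36, SFO, 40, SEA, 20), (HND, 8300, 36, CDG, 40, NRT, 17), (HND, 8300, 36, CDG, 40, NRT, 34), (HND, 8300, 36, CDG, 40, SEA, 20), (IAD, 5510, 25, SFO, 29, DEN, 26), (IAD, 5510, 25, SFO, 29, JFK, 14), (NRT, 3590, 25, IAD, 29, DEN, 26), (NRT, 3590, 25, IAD, 29, JFK, 14), (NRT, 6440, 36, LHR, 40, NRT, 17), (NRT, 6440, 36, LHR, 40, NRT, 34), (NRT, 6440, 36, LHR, 40, SEA, 20)}
π_{dst} gives {CDG, IAD, LHR, SFO} (9 duplicate(s) eliminated).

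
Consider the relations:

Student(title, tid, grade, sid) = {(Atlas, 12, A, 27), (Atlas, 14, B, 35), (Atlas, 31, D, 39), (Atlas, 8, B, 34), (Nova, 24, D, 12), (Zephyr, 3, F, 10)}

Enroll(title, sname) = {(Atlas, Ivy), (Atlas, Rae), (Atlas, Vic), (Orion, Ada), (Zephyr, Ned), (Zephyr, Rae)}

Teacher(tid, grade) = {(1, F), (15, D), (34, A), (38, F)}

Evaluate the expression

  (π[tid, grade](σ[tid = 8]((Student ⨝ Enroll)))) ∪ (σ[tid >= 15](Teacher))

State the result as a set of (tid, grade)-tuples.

{(15, D), (34, A), (38, F), (8, B)}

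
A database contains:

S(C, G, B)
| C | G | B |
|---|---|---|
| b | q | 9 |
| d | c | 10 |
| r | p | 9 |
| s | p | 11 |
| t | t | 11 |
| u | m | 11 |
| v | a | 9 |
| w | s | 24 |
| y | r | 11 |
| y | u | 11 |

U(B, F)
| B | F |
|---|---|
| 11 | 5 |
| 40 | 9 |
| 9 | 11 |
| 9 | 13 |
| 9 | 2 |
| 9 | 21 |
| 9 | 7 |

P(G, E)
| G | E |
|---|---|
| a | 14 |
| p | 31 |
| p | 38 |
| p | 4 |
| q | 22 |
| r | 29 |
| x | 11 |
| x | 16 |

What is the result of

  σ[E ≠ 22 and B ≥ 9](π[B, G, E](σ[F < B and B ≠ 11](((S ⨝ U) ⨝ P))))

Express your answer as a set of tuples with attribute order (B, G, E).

{(9, a, 14), (9, p, 31), (9, p, 38), (9, p, 4)}

Joining S and U on B yields {(b, q, 9, 11), (b, q, 9, 13), (b, q, 9, 2), (b, q, 9, 21), (b, q, 9, 7), (r, p, 9, 11), (r, p, 9, 13), (r, p, 9, 2), (r, p, 9, 21), (r, p, 9, 7), (s, p, 11, 5), (t, t, 11, 5), (u, m, 11, 5), (v, a, 9, 11), (v, a, 9, 13), (v, a, 9, 2), (v, a, 9, 21), (v, a, 9, 7), (y, r, 11, 5), (y, u, 11, 5)}.
Joining (S ⨝ U) and P on G yields {(b, q, 9, 11, 22), (b, q, 9, 13, 22), (b, q, 9, 2, 22), (b, q, 9, 21, 22), (b, q, 9, 7, 22), (r, p, 9, 11, 31), (r, p, 9, 11, 38), (r, p, 9, 11, 4), (r, p, 9, 13, 31), (r, p, 9, 13, 38), (r, p, 9, 13, 4), (r, p, 9, 2, 31), (r, p, 9, 2, 38), (r, p, 9, 2, 4), (r, p, 9, 21, 31), (r, p, 9, 21, 38), (r, p, 9, 21, 4), (r, p, 9, 7, 31), (r, p, 9, 7, 38), (r, p, 9, 7, 4), (s, p, 11, 5, 31), (s, p, 11, 5, 38), (s, p, 11, 5, 4), (v, a, 9, 11, 14), (v, a, 9, 13, 14), (v, a, 9, 2, 14), (v, a, 9, 21, 14), (v, a, 9, 7, 14), (y, r, 11, 5, 29)}.
σ[F < B and B ≠ 11]: keep tuples satisfying F < B and B ≠ 11 → {(b, q, 9, 2, 22), (b, q, 9, 7, 22), (r, p, 9, 2, 31), (r, p, 9, 2, 38), (r, p, 9, 2, 4), (r, p, 9, 7, 31), (r, p, 9, 7, 38), (r, p, 9, 7, 4), (v, a, 9, 2, 14), (v, a, 9, 7, 14)}
π[B, G, E]: project onto (B, G, E) (5 duplicate(s) eliminated) → {(9, a, 14), (9, p, 31), (9, p, 38), (9, p, 4), (9, q, 22)}
σ[E ≠ 22 and B ≥ 9]: keep tuples satisfying E ≠ 22 and B ≥ 9 → {(9, a, 14), (9, p, 31), (9, p, 38), (9, p, 4)}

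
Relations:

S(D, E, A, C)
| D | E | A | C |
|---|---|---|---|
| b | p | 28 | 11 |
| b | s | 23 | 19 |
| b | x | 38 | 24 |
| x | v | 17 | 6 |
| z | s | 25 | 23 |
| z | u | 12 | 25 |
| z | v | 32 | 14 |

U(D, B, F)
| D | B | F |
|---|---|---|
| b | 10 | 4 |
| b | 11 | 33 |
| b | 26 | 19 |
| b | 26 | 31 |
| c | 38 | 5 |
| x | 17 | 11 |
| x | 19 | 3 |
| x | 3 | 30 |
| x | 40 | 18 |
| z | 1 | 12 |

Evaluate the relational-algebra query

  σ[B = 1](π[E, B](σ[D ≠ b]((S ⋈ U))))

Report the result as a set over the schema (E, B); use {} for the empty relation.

{(s, 1), (u, 1), (v, 1)}

Natural join on D: {(b, p, 28, 11, 10, 4), (b, p, 28, 11, 11, 33), (b, p, 28, 11, 26, 19), (b, p, 28, 11, 26, 31), (b, s, 23, 19, 10, 4), (b, s, 23, 19, 11, 33), (b, s, 23, 19, 26, 19), (b, s, 23, 19, 26, 31), (b, x, 38, 24, 10, 4), (b, x, 38, 24, 11, 33), (b, x, 38, 24, 26, 19), (b, x, 38, 24, 26, 31), (x, v, 17, 6, 17, 11), (x, v, 17, 6, 19, 3), (x, v, 17, 6, 3, 30), (x, v, 17, 6, 40, 18), (z, s, 25, 23, 1, 12), (z, u, 12, 25, 1, 12), (z, v, 32, 14, 1, 12)}
Selection D ≠ b: {(x, v, 17, 6, 17, 11), (x, v, 17, 6, 19, 3), (x, v, 17, 6, 3, 30), (x, v, 17, 6, 40, 18), (z, s, 25, 23, 1, 12), (z, u, 12, 25, 1, 12), (z, v, 32, 14, 1, 12)}
Keep only column(s) E, B: {(s, 1), (u, 1), (v, 1), (v, 17), (v, 19), (v, 3), (v, 40)}
Selection B = 1: {(s, 1), (u, 1), (v, 1)}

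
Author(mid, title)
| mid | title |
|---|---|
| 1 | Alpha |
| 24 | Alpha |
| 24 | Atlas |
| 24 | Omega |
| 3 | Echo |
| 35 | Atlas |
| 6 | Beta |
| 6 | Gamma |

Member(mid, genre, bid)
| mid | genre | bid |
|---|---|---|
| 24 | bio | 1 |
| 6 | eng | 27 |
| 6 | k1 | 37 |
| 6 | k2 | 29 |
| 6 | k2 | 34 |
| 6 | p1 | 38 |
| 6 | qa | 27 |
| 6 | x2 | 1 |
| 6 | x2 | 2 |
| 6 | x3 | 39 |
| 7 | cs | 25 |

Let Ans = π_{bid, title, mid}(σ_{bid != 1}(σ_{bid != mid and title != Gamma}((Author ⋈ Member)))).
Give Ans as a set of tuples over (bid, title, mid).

{(2, Beta, 6), (27, Beta, 6), (29, Beta, 6), (34, Beta, 6), (37, Beta, 6), (38, Beta, 6), (39, Beta, 6)}

Natural join on mid: {(24, Alpha, bio, 1), (24, Atlas, bio, 1), (24, Omega, bio, 1), (6, Beta, eng, 27), (6, Beta, k1, 37), (6, Beta, k2, 29), (6, Beta, k2, 34), (6, Beta, p1, 38), (6, Beta, qa, 27), (6, Beta, x2, 1), (6, Beta, x2, 2), (6, Beta, x3, 39), (6, Gamma, eng, 27), (6, Gamma, k1, 37), (6, Gamma, k2, 29), (6, Gamma, k2, 34), (6, Gamma, p1, 38), (6, Gamma, qa, 27), (6, Gamma, x2, 1), (6, Gamma, x2, 2), (6, Gamma, x3, 39)}
Filtering on bid != mid and title != Gamma leaves {(24, Alpha, bio, 1), (24, Atlas, bio, 1), (24, Omega, bio, 1), (6, Beta, eng, 27), (6, Beta, k1, 37), (6, Beta, k2, 29), (6, Beta, k2, 34), (6, Beta, p1, 38), (6, Beta, qa, 27), (6, Beta, x2, 1), (6, Beta, x2, 2), (6, Beta, x3, 39)}.
Filtering on bid != 1 leaves {(6, Beta, eng, 27), (6, Beta, k1, 37), (6, Beta, k2, 29), (6, Beta, k2, 34), (6, Beta, p1, 38), (6, Beta, qa, 27), (6, Beta, x2, 2), (6, Beta, x3, 39)}.
π_{bid, title, mid} gives {(2, Beta, 6), (27, Beta, 6), (29, Beta, 6), (34, Beta, 6), (37, Beta, 6), (38, Beta, 6), (39, Beta, 6)} (1 duplicate(s) eliminated).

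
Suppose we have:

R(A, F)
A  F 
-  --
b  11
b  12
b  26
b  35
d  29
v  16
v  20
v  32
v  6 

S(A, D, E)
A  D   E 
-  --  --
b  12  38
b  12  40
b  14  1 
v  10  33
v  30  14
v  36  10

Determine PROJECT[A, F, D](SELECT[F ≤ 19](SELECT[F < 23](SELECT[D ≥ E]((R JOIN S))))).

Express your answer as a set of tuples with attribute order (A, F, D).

Natural join on A: {(b, 11, 12, 38), (b, 11, 12, 40), (b, 11, 14, 1), (b, 12, 12, 38), (b, 12, 12, 40), (b, 12, 14, 1), (b, 26, 12, 38), (b, 26, 12, 40), (b, 26, 14, 1), (b, 35, 12, 38), (b, 35, 12, 40), (b, 35, 14, 1), (v, 16, 10, 33), (v, 16, 30, 14), (v, 16, 36, 10), (v, 20, 10, 33), (v, 20, 30, 14), (v, 20, 36, 10), (v, 32, 10, 33), (v, 32, 30, 14), (v, 32, 36, 10), (v, 6, 10, 33), (v, 6, 30, 14), (v, 6, 36, 10)}
Selection D ≥ E: {(b, 11, 14, 1), (b, 12, 14, 1), (b, 26, 14, 1), (b, 35, 14, 1), (v, 16, 30, 14), (v, 16, 36, 10), (v, 20, 30, 14), (v, 20, 36, 10), (v, 32, 30, 14), (v, 32, 36, 10), (v, 6, 30, 14), (v, 6, 36, 10)}
Selection F < 23: {(b, 11, 14, 1), (b, 12, 14, 1), (v, 16, 30, 14), (v, 16, 36, 10), (v, 20, 30, 14), (v, 20, 36, 10), (v, 6, 30, 14), (v, 6, 36, 10)}
Selection F ≤ 19: {(b, 11, 14, 1), (b, 12, 14, 1), (v, 16, 30, 14), (v, 16, 36, 10), (v, 6, 30, 14), (v, 6, 36, 10)}
π[A, F, D]: project onto (A, F, D) → {(b, 11, 14), (b, 12, 14), (v, 16, 30), (v, 16, 36), (v, 6, 30), (v, 6, 36)}

{(b, 11, 14), (b, 12, 14), (v, 16, 30), (v, 16, 36), (v, 6, 30), (v, 6, 36)}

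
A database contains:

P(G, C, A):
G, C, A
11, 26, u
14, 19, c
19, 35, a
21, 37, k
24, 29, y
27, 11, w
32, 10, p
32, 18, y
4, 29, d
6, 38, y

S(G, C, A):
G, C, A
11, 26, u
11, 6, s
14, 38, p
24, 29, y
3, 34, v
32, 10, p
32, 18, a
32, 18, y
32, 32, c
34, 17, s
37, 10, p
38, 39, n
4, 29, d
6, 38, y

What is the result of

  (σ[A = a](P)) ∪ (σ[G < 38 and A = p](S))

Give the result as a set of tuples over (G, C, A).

Apply σ_{A = a}; surviving tuples: {(19, 35, a)}
Apply σ_{G < 38 and A = p}; surviving tuples: {(14, 38, p), (32, 10, p), (37, 10, p)}
Union: {(19, 35, a)} with {(14, 38, p), (32, 10, p), (37, 10, p)} → {(14, 38, p), (19, 35, a), (32, 10, p), (37, 10, p)}

{(14, 38, p), (19, 35, a), (32, 10, p), (37, 10, p)}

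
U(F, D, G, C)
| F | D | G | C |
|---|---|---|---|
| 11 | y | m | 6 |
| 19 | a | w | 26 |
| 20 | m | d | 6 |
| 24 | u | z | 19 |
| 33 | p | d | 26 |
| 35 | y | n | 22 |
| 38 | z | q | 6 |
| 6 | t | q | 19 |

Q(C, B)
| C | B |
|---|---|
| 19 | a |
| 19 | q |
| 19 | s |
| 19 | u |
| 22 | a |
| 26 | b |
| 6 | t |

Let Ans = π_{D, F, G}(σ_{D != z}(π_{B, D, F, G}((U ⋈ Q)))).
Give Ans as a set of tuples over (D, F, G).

{(a, 19, w), (m, 20, d), (p, 33, d), (t, 6, q), (u, 24, z), (y, 11, m), (y, 35, n)}

Natural join on C: {(11, y, m, 6, t), (19, a, w, 26, b), (20, m, d, 6, t), (24, u, z, 19, a), (24, u, z, 19, q), (24, u, z, 19, s), (24, u, z, 19, u), (33, p, d, 26, b), (35, y, n, 22, a), (38, z, q, 6, t), (6, t, q, 19, a), (6, t, q, 19, q), (6, t, q, 19, s), (6, t, q, 19, u)}
π[B, D, F, G]: project onto (B, D, F, G) → {(a, t, 6, q), (a, u, 24, z), (a, y, 35, n), (b, a, 19, w), (b, p, 33, d), (q, t, 6, q), (q, u, 24, z), (s, t, 6, q), (s, u, 24, z), (t, m, 20, d), (t, y, 11, m), (t, z, 38, q), (u, t, 6, q), (u, u, 24, z)}
σ[D != z]: keep tuples satisfying D != z → {(a, t, 6, q), (a, u, 24, z), (a, y, 35, n), (b, a, 19, w), (b, p, 33, d), (q, t, 6, q), (q, u, 24, z), (s, t, 6, q), (s, u, 24, z), (t, m, 20, d), (t, y, 11, m), (u, t, 6, q), (u, u, 24, z)}
π[D, F, G]: project onto (D, F, G) (6 duplicate(s) eliminated) → {(a, 19, w), (m, 20, d), (p, 33, d), (t, 6, q), (u, 24, z), (y, 11, m), (y, 35, n)}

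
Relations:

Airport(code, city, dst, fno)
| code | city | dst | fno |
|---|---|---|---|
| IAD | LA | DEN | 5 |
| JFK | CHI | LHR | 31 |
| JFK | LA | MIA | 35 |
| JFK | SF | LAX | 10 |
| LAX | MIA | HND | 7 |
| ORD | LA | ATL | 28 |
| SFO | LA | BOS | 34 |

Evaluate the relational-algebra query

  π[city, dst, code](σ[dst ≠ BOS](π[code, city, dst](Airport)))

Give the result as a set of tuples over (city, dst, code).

π[code, city, dst]: project onto (code, city, dst) → {(IAD, LA, DEN), (JFK, CHI, LHR), (JFK, LA, MIA), (JFK, SF, LAX), (LAX, MIA, HND), (ORD, LA, ATL), (SFO, LA, BOS)}
σ[dst ≠ BOS]: keep tuples satisfying dst ≠ BOS → {(IAD, LA, DEN), (JFK, CHI, LHR), (JFK, LA, MIA), (JFK, SF, LAX), (LAX, MIA, HND), (ORD, LA, ATL)}
π[city, dst, code]: project onto (city, dst, code) → {(CHI, LHR, JFK), (LA, ATL, ORD), (LA, DEN, IAD), (LA, MIA, JFK), (MIA, HND, LAX), (SF, LAX, JFK)}

{(CHI, LHR, JFK), (LA, ATL, ORD), (LA, DEN, IAD), (LA, MIA, JFK), (MIA, HND, LAX), (SF, LAX, JFK)}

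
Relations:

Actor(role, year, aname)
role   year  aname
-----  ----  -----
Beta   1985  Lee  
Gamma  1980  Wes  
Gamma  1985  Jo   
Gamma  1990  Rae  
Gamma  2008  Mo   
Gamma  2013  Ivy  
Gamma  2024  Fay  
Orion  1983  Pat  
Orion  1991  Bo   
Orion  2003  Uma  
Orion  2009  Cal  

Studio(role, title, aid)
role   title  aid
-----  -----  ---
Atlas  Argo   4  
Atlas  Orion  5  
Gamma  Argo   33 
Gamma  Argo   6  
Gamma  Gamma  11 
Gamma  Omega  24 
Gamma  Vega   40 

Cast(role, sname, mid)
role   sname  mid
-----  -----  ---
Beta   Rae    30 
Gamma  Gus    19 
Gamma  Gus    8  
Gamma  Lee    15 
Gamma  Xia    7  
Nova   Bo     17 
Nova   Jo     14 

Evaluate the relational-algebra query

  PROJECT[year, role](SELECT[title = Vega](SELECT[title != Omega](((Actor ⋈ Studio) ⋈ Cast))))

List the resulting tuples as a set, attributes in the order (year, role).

{(1980, Gamma), (1985, Gamma), (1990, Gamma), (2008, Gamma), (2013, Gamma), (2024, Gamma)}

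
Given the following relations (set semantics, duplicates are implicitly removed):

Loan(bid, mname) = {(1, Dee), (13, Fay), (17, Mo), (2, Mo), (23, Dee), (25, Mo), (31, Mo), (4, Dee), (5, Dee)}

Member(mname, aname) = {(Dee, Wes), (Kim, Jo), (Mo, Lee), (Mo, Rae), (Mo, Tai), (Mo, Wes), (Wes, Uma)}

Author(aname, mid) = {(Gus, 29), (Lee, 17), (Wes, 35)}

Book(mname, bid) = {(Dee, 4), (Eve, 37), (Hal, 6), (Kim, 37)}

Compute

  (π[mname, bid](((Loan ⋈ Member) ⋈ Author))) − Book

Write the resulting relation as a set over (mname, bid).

Joining Loan and Member on mname yields {(1, Dee, Wes), (17, Mo, Lee), (17, Mo, Rae), (17, Mo, Tai), (17, Mo, Wes), (2, Mo, Lee), (2, Mo, Rae), (2, Mo, Tai), (2, Mo, Wes), (23, Dee, Wes), (25, Mo, Lee), (25, Mo, Rae), (25, Mo, Tai), (25, Mo, Wes), (31, Mo, Lee), (31, Mo, Rae), (31, Mo, Tai), (31, Mo, Wes), (4, Dee, Wes), (5, Dee, Wes)}.
Joining (Loan ⋈ Member) and Author on aname yields {(1, Dee, Wes, 35), (17, Mo, Lee, 17), (17, Mo, Wes, 35), (2, Mo, Lee, 17), (2, Mo, Wes, 35), (23, Dee, Wes, 35), (25, Mo, Lee, 17), (25, Mo, Wes, 35), (31, Mo, Lee, 17), (31, Mo, Wes, 35), (4, Dee, Wes, 35), (5, Dee, Wes, 35)}.
π_{mname, bid} gives {(Dee, 1), (Dee, 23), (Dee, 4), (Dee, 5), (Mo, 17), (Mo, 2), (Mo, 25), (Mo, 31)} (4 duplicate(s) eliminated).
Set difference of the two operands is {(Dee, 1), (Dee, 23), (Dee, 5), (Mo, 17), (Mo, 2), (Mo, 25), (Mo, 31)}.

{(Dee, 1), (Dee, 23), (Dee, 5), (Mo, 17), (Mo, 2), (Mo, 25), (Mo, 31)}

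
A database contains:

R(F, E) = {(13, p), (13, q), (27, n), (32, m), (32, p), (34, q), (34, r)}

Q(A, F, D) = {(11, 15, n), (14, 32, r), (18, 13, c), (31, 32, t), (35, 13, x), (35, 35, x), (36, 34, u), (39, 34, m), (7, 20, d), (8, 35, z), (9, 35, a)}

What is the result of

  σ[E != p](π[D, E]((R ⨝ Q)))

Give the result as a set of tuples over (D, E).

{(c, q), (m, q), (m, r), (r, m), (t, m), (u, q), (u, r), (x, q)}

R ⋈ Q (natural join on F): {(13, p, 18, c), (13, p, 35, x), (13, q, 18, c), (13, q, 35, x), (32, m, 14, r), (32, m, 31, t), (32, p, 14, r), (32, p, 31, t), (34, q, 36, u), (34, q, 39, m), (34, r, 36, u), (34, r, 39, m)}
Keep only column(s) D, E: {(c, p), (c, q), (m, q), (m, r), (r, m), (r, p), (t, m), (t, p), (u, q), (u, r), (x, p), (x, q)}
Apply σ_{E != p}; surviving tuples: {(c, q), (m, q), (m, r), (r, m), (t, m), (u, q), (u, r), (x, q)}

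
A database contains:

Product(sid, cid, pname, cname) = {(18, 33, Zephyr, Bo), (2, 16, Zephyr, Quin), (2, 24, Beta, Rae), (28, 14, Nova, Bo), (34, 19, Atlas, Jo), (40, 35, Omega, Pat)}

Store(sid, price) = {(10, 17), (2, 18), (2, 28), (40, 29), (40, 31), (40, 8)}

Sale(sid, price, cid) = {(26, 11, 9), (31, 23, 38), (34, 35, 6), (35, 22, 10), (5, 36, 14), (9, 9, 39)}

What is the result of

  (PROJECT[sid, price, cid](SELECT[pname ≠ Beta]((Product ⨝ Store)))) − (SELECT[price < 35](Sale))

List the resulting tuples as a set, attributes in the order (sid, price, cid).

{(2, 18, 16), (2, 28, 16), (40, 29, 35), (40, 31, 35), (40, 8, 35)}

Product ⋈ Store (natural join on sid): {(2, 16, Zephyr, Quin, 18), (2, 16, Zephyr, Quin, 28), (2, 24, Beta, Rae, 18), (2, 24, Beta, Rae, 28), (40, 35, Omega, Pat, 29), (40, 35, Omega, Pat, 31), (40, 35, Omega, Pat, 8)}
Selection pname ≠ Beta: {(2, 16, Zephyr, Quin, 18), (2, 16, Zephyr, Quin, 28), (40, 35, Omega, Pat, 29), (40, 35, Omega, Pat, 31), (40, 35, Omega, Pat, 8)}
π_{sid, price, cid} gives {(2, 18, 16), (2, 28, 16), (40, 29, 35), (40, 31, 35), (40, 8, 35)}.
Selection price < 35: {(26, 11, 9), (31, 23, 38), (35, 22, 10), (9, 9, 39)}
Set difference of the two operands is {(2, 18, 16), (2, 28, 16), (40, 29, 35), (40, 31, 35), (40, 8, 35)}.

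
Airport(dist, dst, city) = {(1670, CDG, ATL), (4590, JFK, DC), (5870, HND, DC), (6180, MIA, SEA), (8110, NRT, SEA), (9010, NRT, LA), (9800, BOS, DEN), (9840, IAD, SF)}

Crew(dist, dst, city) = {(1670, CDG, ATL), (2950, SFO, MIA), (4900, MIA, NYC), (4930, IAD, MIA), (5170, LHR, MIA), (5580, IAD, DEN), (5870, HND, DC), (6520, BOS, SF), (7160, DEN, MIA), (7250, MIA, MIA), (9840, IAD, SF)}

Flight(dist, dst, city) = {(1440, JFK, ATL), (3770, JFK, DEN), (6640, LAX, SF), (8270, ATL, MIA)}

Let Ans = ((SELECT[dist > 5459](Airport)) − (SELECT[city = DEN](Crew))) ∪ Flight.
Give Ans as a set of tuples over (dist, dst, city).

{(1440, JFK, ATL), (3770, JFK, DEN), (5870, HND, DC), (6180, MIA, SEA), (6640, LAX, SF), (8110, NRT, SEA), (8270, ATL, MIA), (9010, NRT, LA), (9800, BOS, DEN), (9840, IAD, SF)}

σ[dist > 5459]: keep tuples satisfying dist > 5459 → {(5870, HND, DC), (6180, MIA, SEA), (8110, NRT, SEA), (9010, NRT, LA), (9800, BOS, DEN), (9840, IAD, SF)}
σ[city = DEN]: keep tuples satisfying city = DEN → {(5580, IAD, DEN)}
Set difference of the two operands is {(5870, HND, DC), (6180, MIA, SEA), (8110, NRT, SEA), (9010, NRT, LA), (9800, BOS, DEN), (9840, IAD, SF)}.
Set union of the two operands is {(1440, JFK, ATL), (3770, JFK, DEN), (5870, HND, DC), (6180, MIA, SEA), (6640, LAX, SF), (8110, NRT, SEA), (8270, ATL, MIA), (9010, NRT, LA), (9800, BOS, DEN), (9840, IAD, SF)}.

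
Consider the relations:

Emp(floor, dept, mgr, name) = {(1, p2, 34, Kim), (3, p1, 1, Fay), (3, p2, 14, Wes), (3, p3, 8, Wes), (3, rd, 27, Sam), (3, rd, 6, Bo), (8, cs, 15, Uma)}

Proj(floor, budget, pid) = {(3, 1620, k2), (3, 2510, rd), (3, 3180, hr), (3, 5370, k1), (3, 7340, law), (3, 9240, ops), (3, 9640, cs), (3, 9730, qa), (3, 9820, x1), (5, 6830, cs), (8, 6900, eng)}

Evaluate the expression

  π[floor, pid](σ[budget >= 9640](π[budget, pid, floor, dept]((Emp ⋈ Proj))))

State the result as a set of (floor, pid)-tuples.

Emp ⋈ Proj (natural join on floor): {(3, p1, 1, Fay, 1620, k2), (3, p1, 1, Fay, 2510, rd), (3, p1, 1, Fay, 3180, hr), (3, p1, 1, Fay, 5370, k1), (3, p1, 1, Fay, 7340, law), (3, p1, 1, Fay, 9240, ops), (3, p1, 1, Fay, 9640, cs), (3, p1, 1, Fay, 9730, qa), (3, p1, 1, Fay, 9820, x1), (3, p2, 14, Wes, 1620, k2), (3, p2, 14, Wes, 2510, rd), (3, p2, 14, Wes, 3180, hr), (3, p2, 14, Wes, 5370, k1), (3, p2, 14, Wes, 7340, law), (3, p2, 14, Wes, 9240, ops), (3, p2, 14, Wes, 9640, cs), (3, p2, 14, Wes, 9730, qa), (3, p2, 14, Wes, 9820, x1), (3, p3, 8, Wes, 1620, k2), (3, p3, 8, Wes, 2510, rd), (3, p3, 8, Wes, 3180, hr), (3, p3, 8, Wes, 5370, k1), (3, p3, 8, Wes, 7340, law), (3, p3, 8, Wes, 9240, ops), (3, p3, 8, Wes, 9640, cs), (3, p3, 8, Wes, 9730, qa), (3, p3, 8, Wes, 9820, x1), (3, rd, 27, Sam, 1620, k2), (3, rd, 27, Sam, 2510, rd), (3, rd, 27, Sam, 3180, hr), (3, rd, 27, Sam, 5370, k1), (3, rd, 27, Sam, 7340, law), (3, rd, 27, Sam, 9240, ops), (3, rd, 27, Sam, 9640, cs), (3, rd, 27, Sam, 9730, qa), (3, rd, 27, Sam, 9820, x1), (3, rd, 6, Bo, 1620, k2), (3, rd, 6, Bo, 2510, rd), (3, rd, 6, Bo, 3180, hr), (3, rd, 6, Bo, 5370, k1), (3, rd, 6, Bo, 7340, law), (3, rd, 6, Bo, 9240, ops), (3, rd, 6, Bo, 9640, cs), (3, rd, 6, Bo, 9730, qa), (3, rd, 6, Bo, 9820, x1), (8, cs, 15, Uma, 6900, eng)}
π[budget, pid, floor, dept]: project onto (budget, pid, floor, dept) (9 duplicate(s) eliminated) → {(1620, k2, 3, p1), (1620, k2, 3, p2), (1620, k2, 3, p3), (1620, k2, 3, rd), (2510, rd, 3, p1), (2510, rd, 3, p2), (2510, rd, 3, p3), (2510, rd, 3, rd), (3180, hr, 3, p1), (3180, hr, 3, p2), (3180, hr, 3, p3), (3180, hr, 3, rd), (5370, k1, 3, p1), (5370, k1, 3, p2), (5370, k1, 3, p3), (5370, k1, 3, rd), (6900, eng, 8, cs), (7340, law, 3, p1), (7340, law, 3, p2), (7340, law, 3, p3), (7340, law, 3, rd), (9240, ops, 3, p1), (9240, ops, 3, p2), (9240, ops, 3, p3), (9240, ops, 3, rd), (9640, cs, 3, p1), (9640, cs, 3, p2), (9640, cs, 3, p3), (9640, cs, 3, rd), (9730, qa, 3, p1), (9730, qa, 3, p2), (9730, qa, 3, p3), (9730, qa, 3, rd), (9820, x1, 3, p1), (9820, x1, 3, p2), (9820, x1, 3, p3), (9820, x1, 3, rd)}
σ[budget >= 9640]: keep tuples satisfying budget >= 9640 → {(9640, cs, 3, p1), (9640, cs, 3, p2), (9640, cs, 3, p3), (9640, cs, 3, rd), (9730, qa, 3, p1), (9730, qa, 3, p2), (9730, qa, 3, p3), (9730, qa, 3, rd), (9820, x1, 3, p1), (9820, x1, 3, p2), (9820, x1, 3, p3), (9820, x1, 3, rd)}
π[floor, pid]: project onto (floor, pid) (9 duplicate(s) eliminated) → {(3, cs), (3, qa), (3, x1)}

{(3, cs), (3, qa), (3, x1)}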